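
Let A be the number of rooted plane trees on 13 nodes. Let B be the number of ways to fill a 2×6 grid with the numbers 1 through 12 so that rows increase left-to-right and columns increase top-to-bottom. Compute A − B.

207880

A rooted plane tree on 13 nodes has 12 edges, and such trees are counted by C_12. So A = C_12 = 208012.
By the hook-length formula (or a Dyck-path bijection), SYT of shape 2×6 number C_6. So B = C_6 = 132.
A − B = 208012 − 132 = 207880.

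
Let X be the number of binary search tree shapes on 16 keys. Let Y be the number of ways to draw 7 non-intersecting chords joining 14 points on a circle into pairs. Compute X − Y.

35357241

Rooted binary trees with 16 nodes (each child slot possibly empty) number C_16. So X = C_16 = 35357670.
Pairing 14 circle points by 7 non-crossing chords gives C_7 matchings. So Y = C_7 = 429.
X − Y = 35357670 − 429 = 35357241.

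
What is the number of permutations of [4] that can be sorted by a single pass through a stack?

Stack-sortable permutations are exactly the 231-avoiding ones, counted by C_n; here n = 4.
C_4 = 14.

14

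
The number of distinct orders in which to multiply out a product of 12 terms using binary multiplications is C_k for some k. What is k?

Ways to associate a product of 12 factors correspond to binary trees on 12 leaves, so the count is C_11.

11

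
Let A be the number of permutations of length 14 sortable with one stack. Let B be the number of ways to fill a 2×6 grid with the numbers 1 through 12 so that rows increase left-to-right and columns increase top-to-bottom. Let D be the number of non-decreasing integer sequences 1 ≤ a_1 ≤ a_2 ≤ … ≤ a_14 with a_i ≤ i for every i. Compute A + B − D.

132

Stack-sortable permutations are exactly the 231-avoiding ones, counted by C_n; here n = 14. So A = C_14 = 2674440.
Standard Young tableaux of shape 2×n are counted by C_n; here n = 6. So B = C_6 = 132.
Weakly increasing sequences with a_i ≤ i biject with Dyck paths of semilength 14, so there are C_14. So D = C_14 = 2674440.
A + B − D = 2674440 + 132 − 2674440 = 132.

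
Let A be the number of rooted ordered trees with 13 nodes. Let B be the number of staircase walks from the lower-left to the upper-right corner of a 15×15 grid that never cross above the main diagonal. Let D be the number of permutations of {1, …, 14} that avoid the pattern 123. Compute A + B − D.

7228417

Rooted ordered (plane) trees on m nodes have m−1 edges and are counted by C_{m−1}; m = 13 gives C_12. So A = C_12 = 208012.
Monotone paths in an n×n grid that stay weakly below the diagonal are counted by C_n; here n = 15. So B = C_15 = 9694845.
For any fixed pattern of length 3, the pattern-avoiding permutations of [14] number C_14. So D = C_14 = 2674440.
A + B − D = 208012 + 9694845 − 2674440 = 7228417.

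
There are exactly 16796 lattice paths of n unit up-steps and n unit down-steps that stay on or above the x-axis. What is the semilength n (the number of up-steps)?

10

Dyck paths of semilength n are counted by C_n. The Catalan number equal to 16796 is C_10.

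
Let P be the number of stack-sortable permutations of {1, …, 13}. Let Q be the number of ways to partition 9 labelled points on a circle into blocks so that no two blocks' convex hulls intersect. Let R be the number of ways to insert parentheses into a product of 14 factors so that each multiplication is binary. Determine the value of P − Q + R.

1480938

Stack-sortable permutations are exactly the 231-avoiding ones, counted by C_n; here n = 13. So P = C_13 = 742900.
Non-crossing partitions of an n-element set are counted by C_n; here n = 9. So Q = C_9 = 4862.
Bracketing 14 factors into binary products is counted by C_{14−1} = C_13. So R = C_13 = 742900.
P − Q + R = 742900 − 4862 + 742900 = 1480938.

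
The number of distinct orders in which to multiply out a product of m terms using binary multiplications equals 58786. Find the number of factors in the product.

Parenthesizations of m factors are counted by C_{m−1}, and C_11 = 58786.
So the index is 11, and the number of factors is 11 + 1 = 12.

12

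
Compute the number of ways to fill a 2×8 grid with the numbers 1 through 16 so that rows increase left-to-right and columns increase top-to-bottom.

1430

By the hook-length formula (or a Dyck-path bijection), SYT of shape 2×8 number C_8.
C_8 = C(16,8)/9 = 12870/9 = 1430.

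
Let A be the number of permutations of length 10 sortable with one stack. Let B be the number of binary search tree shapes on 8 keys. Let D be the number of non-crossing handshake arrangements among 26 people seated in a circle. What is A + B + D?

Stack-sortable permutations are exactly the 231-avoiding ones, counted by C_n; here n = 10. So A = C_10 = 16796.
There are C_n binary search tree shapes on n keys; with n = 8 that is C_8. So B = C_8 = 1430.
Non-crossing handshake pairings of 2n people are counted by C_n; 26 people gives n = 13. So D = C_13 = 742900.
A + B + D = 16796 + 1430 + 742900 = 761126.

761126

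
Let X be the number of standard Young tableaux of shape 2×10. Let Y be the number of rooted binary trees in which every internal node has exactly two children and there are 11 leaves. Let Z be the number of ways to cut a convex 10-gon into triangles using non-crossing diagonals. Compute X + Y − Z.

32162

Standard Young tableaux of shape 2×n are counted by C_n; here n = 10. So X = C_10 = 16796.
Full binary trees with 11 leaves have 11−1 = 10 internal nodes, so there are C_10 of them. So Y = C_10 = 16796.
Triangulations of a convex m-gon are counted by C_{m−2}; with m = 10 this is C_8. So Z = C_8 = 1430.
X + Y − Z = 16796 + 16796 − 1430 = 32162.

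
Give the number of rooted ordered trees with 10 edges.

16796

Rooted ordered trees with n edges are counted by C_n; here n = 10.
C_10 = C(20,10)/11 = 184756/11 = 16796.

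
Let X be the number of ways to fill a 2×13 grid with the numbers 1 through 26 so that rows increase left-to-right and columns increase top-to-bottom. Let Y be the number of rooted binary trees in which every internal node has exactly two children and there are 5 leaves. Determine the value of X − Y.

742886

Standard Young tableaux of shape 2×n are counted by C_n; here n = 13. So X = C_13 = 742900.
Full binary trees with 5 leaves have 5−1 = 4 internal nodes, so there are C_4 of them. So Y = C_4 = 14.
X − Y = 742900 − 14 = 742886.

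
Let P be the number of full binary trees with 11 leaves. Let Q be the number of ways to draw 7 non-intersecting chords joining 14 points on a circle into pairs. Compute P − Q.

Full binary trees with 11 leaves have 11−1 = 10 internal nodes, so there are C_10 of them. So P = C_10 = 16796.
Non-crossing perfect matchings of 2n points on a circle are counted by C_n; with 14 points, n = 7. So Q = C_7 = 429.
P − Q = 16796 − 429 = 16367.

16367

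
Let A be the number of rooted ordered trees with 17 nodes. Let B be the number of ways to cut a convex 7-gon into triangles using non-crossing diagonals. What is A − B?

Rooted ordered (plane) trees on m nodes have m−1 edges and are counted by C_{m−1}; m = 17 gives C_16. So A = C_16 = 35357670.
A convex 7-gon is triangulated into 5 triangles, and the number of such triangulations is the Catalan number C_{7−2} = C_5. So B = C_5 = 42.
A − B = 35357670 − 42 = 35357628.

35357628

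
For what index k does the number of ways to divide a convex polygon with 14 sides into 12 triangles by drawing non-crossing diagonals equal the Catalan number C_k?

12

A convex 14-gon is triangulated into 12 triangles, and the number of such triangulations is the Catalan number C_{14−2} = C_12.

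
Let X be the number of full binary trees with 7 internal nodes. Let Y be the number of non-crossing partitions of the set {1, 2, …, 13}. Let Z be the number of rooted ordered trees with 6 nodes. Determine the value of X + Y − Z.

The number of full binary trees on 7 internal nodes is the Catalan number C_7. So X = C_7 = 429.
Non-crossing partitions of an n-element set are counted by C_n; here n = 13. So Y = C_13 = 742900.
A rooted plane tree on 6 nodes has 5 edges, and such trees are counted by C_5. So Z = C_5 = 42.
X + Y − Z = 429 + 742900 − 42 = 743287.

743287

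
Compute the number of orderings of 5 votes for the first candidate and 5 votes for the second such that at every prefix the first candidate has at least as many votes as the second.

Reading a vote for the leader as '(' and for the other as ')' turns such a sequence into a balanced string of 5 pairs, so the count is C_5.
C_5 = 42.

42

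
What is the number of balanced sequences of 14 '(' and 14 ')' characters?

2674440

A balanced arrangement of 14 bracket pairs is a Dyck word of semilength 14, so the count is C_14.
C_14 = C(28,14)/15 = 40116600/15 = 2674440.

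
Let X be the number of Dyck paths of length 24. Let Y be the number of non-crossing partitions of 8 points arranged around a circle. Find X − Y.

A Dyck path with 12 up-steps and 12 down-steps has semilength 12, so there are C_12 of them. So X = C_12 = 208012.
Non-crossing partitions of an n-element set are counted by C_n; here n = 8. So Y = C_8 = 1430.
X − Y = 208012 − 1430 = 206582.

206582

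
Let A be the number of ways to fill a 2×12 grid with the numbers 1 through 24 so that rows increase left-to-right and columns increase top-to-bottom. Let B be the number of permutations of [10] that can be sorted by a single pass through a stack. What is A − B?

By the hook-length formula (or a Dyck-path bijection), SYT of shape 2×12 number C_12. So A = C_12 = 208012.
Stack-sortable permutations are exactly the 231-avoiding ones, counted by C_n; here n = 10. So B = C_10 = 16796.
A − B = 208012 − 16796 = 191216.

191216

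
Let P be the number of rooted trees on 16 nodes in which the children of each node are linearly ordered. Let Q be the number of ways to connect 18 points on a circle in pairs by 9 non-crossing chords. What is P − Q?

A rooted plane tree on 16 nodes has 15 edges, and such trees are counted by C_15. So P = C_15 = 9694845.
Non-crossing perfect matchings of 2n points on a circle are counted by C_n; with 18 points, n = 9. So Q = C_9 = 4862.
P − Q = 9694845 − 4862 = 9689983.

9689983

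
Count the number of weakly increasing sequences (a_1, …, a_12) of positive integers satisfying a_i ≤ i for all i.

Weakly increasing sequences with a_i ≤ i biject with Dyck paths of semilength 12, so there are C_12.
C_12 = C_11 · 2(2·11+1)/(11+2) = 58786 · 46/13 = 208012.

208012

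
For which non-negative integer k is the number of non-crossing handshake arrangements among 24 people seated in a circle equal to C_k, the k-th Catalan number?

With 24 = 2·12 people, non-crossing handshake pairings are non-crossing perfect matchings on a circle, counted by C_12.

12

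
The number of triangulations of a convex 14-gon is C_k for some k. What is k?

12

A convex 14-gon is triangulated into 12 triangles, and the number of such triangulations is the Catalan number C_{14−2} = C_12.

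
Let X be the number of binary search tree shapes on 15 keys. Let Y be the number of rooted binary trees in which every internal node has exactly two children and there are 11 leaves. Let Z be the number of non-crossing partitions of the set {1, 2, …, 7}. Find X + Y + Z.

9712070

There are C_n binary search tree shapes on n keys; with n = 15 that is C_15. So X = C_15 = 9694845.
Full binary trees with 11 leaves have 11−1 = 10 internal nodes, so there are C_10 of them. So Y = C_10 = 16796.
Non-crossing partitions of an n-element set are counted by C_n; here n = 7. So Z = C_7 = 429.
X + Y + Z = 9694845 + 16796 + 429 = 9712070.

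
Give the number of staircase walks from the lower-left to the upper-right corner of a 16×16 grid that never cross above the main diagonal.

35357670

Monotone paths in an n×n grid that stay weakly below the diagonal are counted by C_n; here n = 16.
C_16 = 35357670.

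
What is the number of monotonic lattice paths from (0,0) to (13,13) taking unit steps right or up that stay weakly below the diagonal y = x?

Sub-diagonal monotone paths from (0,0) to (13,13) biject with Dyck paths of semilength 13, giving C_13.
C_13 = C(26,13)/14 = 10400600/14 = 742900.

742900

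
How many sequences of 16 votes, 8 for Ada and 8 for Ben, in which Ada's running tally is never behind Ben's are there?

Ballot sequences with n votes each where one side never trails are Dyck words, counted by C_n; here n = 8.
C_8 = C_7 · 2(2·7+1)/(7+2) = 429 · 30/9 = 1430.

1430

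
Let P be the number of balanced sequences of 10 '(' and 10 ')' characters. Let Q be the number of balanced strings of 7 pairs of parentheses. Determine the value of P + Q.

17225

With 10 pairs the number of balanced bracket strings is the Catalan number C_10. So P = C_10 = 16796.
A balanced arrangement of 7 bracket pairs is a Dyck word of semilength 7, so the count is C_7. So Q = C_7 = 429.
P + Q = 16796 + 429 = 17225.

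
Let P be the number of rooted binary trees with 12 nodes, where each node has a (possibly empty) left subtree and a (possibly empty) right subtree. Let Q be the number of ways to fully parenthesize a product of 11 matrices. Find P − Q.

Rooted binary trees with 12 nodes (each child slot possibly empty) number C_12. So P = C_12 = 208012.
Bracketing 11 factors into binary products is counted by C_{11−1} = C_10. So Q = C_10 = 16796.
P − Q = 208012 − 16796 = 191216.

191216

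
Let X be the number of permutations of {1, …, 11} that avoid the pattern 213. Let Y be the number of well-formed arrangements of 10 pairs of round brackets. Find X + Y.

For any fixed pattern of length 3, the pattern-avoiding permutations of [11] number C_11. So X = C_11 = 58786.
With 10 pairs the number of balanced bracket strings is the Catalan number C_10. So Y = C_10 = 16796.
X + Y = 58786 + 16796 = 75582.

75582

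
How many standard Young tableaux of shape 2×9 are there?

4862

By the hook-length formula (or a Dyck-path bijection), SYT of shape 2×9 number C_9.
C_9 = C(18,9)/10 = 48620/10 = 4862.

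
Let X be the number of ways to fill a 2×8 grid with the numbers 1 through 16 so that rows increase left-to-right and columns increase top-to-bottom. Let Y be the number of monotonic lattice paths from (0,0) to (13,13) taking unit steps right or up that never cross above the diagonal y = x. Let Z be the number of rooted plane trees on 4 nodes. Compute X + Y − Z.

744325

Standard Young tableaux of shape 2×n are counted by C_n; here n = 8. So X = C_8 = 1430.
Sub-diagonal monotone paths from (0,0) to (13,13) biject with Dyck paths of semilength 13, giving C_13. So Y = C_13 = 742900.
Rooted ordered (plane) trees on m nodes have m−1 edges and are counted by C_{m−1}; m = 4 gives C_3. So Z = C_3 = 5.
X + Y − Z = 1430 + 742900 − 5 = 744325.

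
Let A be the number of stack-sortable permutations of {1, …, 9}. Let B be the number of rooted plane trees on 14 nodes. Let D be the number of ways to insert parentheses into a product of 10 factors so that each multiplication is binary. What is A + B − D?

Stack-sortable permutations are exactly the 231-avoiding ones, counted by C_n; here n = 9. So A = C_9 = 4862.
Rooted ordered (plane) trees on m nodes have m−1 edges and are counted by C_{m−1}; m = 14 gives C_13. So B = C_13 = 742900.
Ways to associate a product of 10 factors correspond to binary trees on 10 leaves, so the count is C_9. So D = C_9 = 4862.
A + B − D = 4862 + 742900 − 4862 = 742900.

742900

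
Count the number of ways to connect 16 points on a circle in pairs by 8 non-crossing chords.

1430

Non-crossing perfect matchings of 2n points on a circle are counted by C_n; with 16 points, n = 8.
C_8 = C_7 · 2(2·7+1)/(7+2) = 429 · 30/9 = 1430.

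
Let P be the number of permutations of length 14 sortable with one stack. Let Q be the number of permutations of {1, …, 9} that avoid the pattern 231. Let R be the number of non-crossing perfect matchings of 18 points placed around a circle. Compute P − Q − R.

2664716

By Knuth's characterisation, the stack-sortable permutations of length 14 are the 231-avoiders, numbering C_14. So P = C_14 = 2674440.
Permutations of [n] avoiding any single length-3 pattern are counted by C_n; here n = 9. So Q = C_9 = 4862.
Pairing 18 circle points by 9 non-crossing chords gives C_9 matchings. So R = C_9 = 4862.
P − Q − R = 2674440 − 4862 − 4862 = 2664716.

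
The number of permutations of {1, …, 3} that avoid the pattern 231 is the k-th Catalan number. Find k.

Permutations of [n] avoiding any single length-3 pattern are counted by C_n; here n = 3.

3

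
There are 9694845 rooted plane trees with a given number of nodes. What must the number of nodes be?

16

Rooted ordered trees on m nodes are counted by C_{m−1}. Since C_15 = 9694845, the index is 15.
So the index is 15, and the number of nodes is 15 + 1 = 16.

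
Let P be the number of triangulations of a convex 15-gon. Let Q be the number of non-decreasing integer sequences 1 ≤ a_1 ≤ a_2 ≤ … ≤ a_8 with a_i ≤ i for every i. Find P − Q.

The number of triangulations of a 15-gon is the Catalan number C_13 (index = sides − 2). So P = C_13 = 742900.
Such sub-staircase sequences of length n are counted by C_n; here n = 8. So Q = C_8 = 1430.
P − Q = 742900 − 1430 = 741470.

741470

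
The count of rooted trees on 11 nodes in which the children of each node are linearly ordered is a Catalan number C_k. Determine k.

A rooted plane tree on 11 nodes has 10 edges, and such trees are counted by C_10.

10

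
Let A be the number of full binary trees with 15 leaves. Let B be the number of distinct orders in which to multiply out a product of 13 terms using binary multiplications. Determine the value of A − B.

A full binary tree with L leaves has L−1 internal nodes and is counted by C_{L−1}; L = 15 gives C_14. So A = C_14 = 2674440.
Ways to associate a product of 13 factors correspond to binary trees on 13 leaves, so the count is C_12. So B = C_12 = 208012.
A − B = 2674440 − 208012 = 2466428.

2466428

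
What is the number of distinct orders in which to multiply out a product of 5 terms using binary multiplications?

14

Parenthesizations of m factors correspond to full binary trees with m leaves, counted by C_{m−1}; m = 5 gives C_4.
C_4 = C(8,4)/5 = 70/5 = 14.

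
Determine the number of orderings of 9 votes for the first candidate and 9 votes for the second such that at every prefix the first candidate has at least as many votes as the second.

Reading a vote for the leader as '(' and for the other as ')' turns such a sequence into a balanced string of 9 pairs, so the count is C_9.
C_9 = 4862.

4862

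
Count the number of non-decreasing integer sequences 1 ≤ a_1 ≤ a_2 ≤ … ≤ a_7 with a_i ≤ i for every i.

429

Weakly increasing sequences with a_i ≤ i biject with Dyck paths of semilength 7, so there are C_7.
C_7 = C(14,7)/8 = 3432/8 = 429.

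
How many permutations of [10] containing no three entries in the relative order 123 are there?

Permutations of [n] avoiding any single length-3 pattern are counted by C_n; here n = 10.
C_10 = C_9 · 2(2·9+1)/(9+2) = 4862 · 38/11 = 16796.

16796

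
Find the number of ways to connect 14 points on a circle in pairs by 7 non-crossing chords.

Pairing 14 circle points by 7 non-crossing chords gives C_7 matchings.
C_7 = 429.

429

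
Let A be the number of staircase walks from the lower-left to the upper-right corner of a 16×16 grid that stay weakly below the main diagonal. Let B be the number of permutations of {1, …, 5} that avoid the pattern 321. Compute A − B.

35357628

Monotone paths in an n×n grid that stay weakly below the diagonal are counted by C_n; here n = 16. So A = C_16 = 35357670.
For any fixed pattern of length 3, the pattern-avoiding permutations of [5] number C_5. So B = C_5 = 42.
A − B = 35357670 − 42 = 35357628.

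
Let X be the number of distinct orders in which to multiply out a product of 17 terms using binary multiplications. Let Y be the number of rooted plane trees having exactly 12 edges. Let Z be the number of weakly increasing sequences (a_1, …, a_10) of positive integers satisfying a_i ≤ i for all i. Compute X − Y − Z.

Ways to associate a product of 17 factors correspond to binary trees on 17 leaves, so the count is C_16. So X = C_16 = 35357670.
A rooted plane tree with 12 edges has 13 nodes, and the count is C_12. So Y = C_12 = 208012.
Weakly increasing sequences with a_i ≤ i biject with Dyck paths of semilength 10, so there are C_10. So Z = C_10 = 16796.
X − Y − Z = 35357670 − 208012 − 16796 = 35132862.

35132862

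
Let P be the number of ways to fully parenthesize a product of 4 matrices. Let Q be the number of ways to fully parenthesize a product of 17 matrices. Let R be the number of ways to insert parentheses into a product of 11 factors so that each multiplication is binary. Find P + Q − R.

35340879

Ways to associate a product of 4 factors correspond to binary trees on 4 leaves, so the count is C_3. So P = C_3 = 5.
Ways to associate a product of 17 factors correspond to binary trees on 17 leaves, so the count is C_16. So Q = C_16 = 35357670.
Parenthesizations of m factors correspond to full binary trees with m leaves, counted by C_{m−1}; m = 11 gives C_10. So R = C_10 = 16796.
P + Q − R = 5 + 35357670 − 16796 = 35340879.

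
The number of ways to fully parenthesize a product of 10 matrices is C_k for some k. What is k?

9

Ways to associate a product of 10 factors correspond to binary trees on 10 leaves, so the count is C_9.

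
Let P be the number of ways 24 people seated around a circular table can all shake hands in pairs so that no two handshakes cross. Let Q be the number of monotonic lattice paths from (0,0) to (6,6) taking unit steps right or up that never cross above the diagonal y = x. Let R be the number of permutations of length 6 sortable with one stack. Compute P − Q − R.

Non-crossing handshake pairings of 2n people are counted by C_n; 24 people gives n = 12. So P = C_12 = 208012.
Monotone paths in an n×n grid that stay weakly below the diagonal are counted by C_n; here n = 6. So Q = C_6 = 132.
Stack-sortable permutations are exactly the 231-avoiding ones, counted by C_n; here n = 6. So R = C_6 = 132.
P − Q − R = 208012 − 132 − 132 = 207748.

207748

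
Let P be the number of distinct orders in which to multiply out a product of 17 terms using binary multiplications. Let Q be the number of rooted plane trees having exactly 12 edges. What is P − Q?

Bracketing 17 factors into binary products is counted by C_{17−1} = C_16. So P = C_16 = 35357670.
Rooted ordered trees with n edges are counted by C_n; here n = 12. So Q = C_12 = 208012.
P − Q = 35357670 − 208012 = 35149658.

35149658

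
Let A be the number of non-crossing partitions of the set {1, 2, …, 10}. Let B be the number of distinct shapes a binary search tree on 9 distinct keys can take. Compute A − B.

11934

The non-crossing partitions of [10] form a lattice of size C_10. So A = C_10 = 16796.
Rooted binary trees with 9 nodes (each child slot possibly empty) number C_9. So B = C_9 = 4862.
A − B = 16796 − 4862 = 11934.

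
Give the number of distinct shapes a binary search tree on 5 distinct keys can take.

42

Rooted binary trees with 5 nodes (each child slot possibly empty) number C_5.
C_5 = C(10,5)/6 = 252/6 = 42.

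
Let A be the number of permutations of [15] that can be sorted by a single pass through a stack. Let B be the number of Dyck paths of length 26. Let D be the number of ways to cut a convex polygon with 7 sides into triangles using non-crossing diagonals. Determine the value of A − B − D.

8951903

By Knuth's characterisation, the stack-sortable permutations of length 15 are the 231-avoiders, numbering C_15. So A = C_15 = 9694845.
A Dyck path with 13 up-steps and 13 down-steps has semilength 13, so there are C_13 of them. So B = C_13 = 742900.
Triangulations of a convex m-gon are counted by C_{m−2}; with m = 7 this is C_5. So D = C_5 = 42.
A − B − D = 9694845 − 742900 − 42 = 8951903.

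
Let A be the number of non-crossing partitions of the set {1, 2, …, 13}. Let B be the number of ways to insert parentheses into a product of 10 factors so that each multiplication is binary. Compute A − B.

738038

Non-crossing partitions of an n-element set are counted by C_n; here n = 13. So A = C_13 = 742900.
Bracketing 10 factors into binary products is counted by C_{10−1} = C_9. So B = C_9 = 4862.
A − B = 742900 − 4862 = 738038.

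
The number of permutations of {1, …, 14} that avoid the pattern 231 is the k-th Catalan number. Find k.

For any fixed pattern of length 3, the pattern-avoiding permutations of [14] number C_14.

14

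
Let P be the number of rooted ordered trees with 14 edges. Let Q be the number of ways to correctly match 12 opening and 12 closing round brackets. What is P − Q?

A rooted plane tree with 14 edges has 15 nodes, and the count is C_14. So P = C_14 = 2674440.
A balanced arrangement of 12 bracket pairs is a Dyck word of semilength 12, so the count is C_12. So Q = C_12 = 208012.
P − Q = 2674440 − 208012 = 2466428.

2466428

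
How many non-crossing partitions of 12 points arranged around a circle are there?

The non-crossing partitions of [12] form a lattice of size C_12.
C_12 = C(24,12)/13 = 2704156/13 = 208012.

208012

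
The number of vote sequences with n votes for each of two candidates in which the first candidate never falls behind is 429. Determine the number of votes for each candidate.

7

Such ballot sequences with n votes each are counted by C_n; 429 = C_7.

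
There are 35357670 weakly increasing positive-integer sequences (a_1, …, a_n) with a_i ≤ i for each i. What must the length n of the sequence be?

16

Such sub-staircase sequences of length n are counted by C_n, and C_16 = 35357670.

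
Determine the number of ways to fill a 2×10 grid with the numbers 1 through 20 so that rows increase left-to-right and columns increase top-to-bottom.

16796

Standard Young tableaux of shape 2×n are counted by C_n; here n = 10.
C_10 = C_9 · 2(2·9+1)/(9+2) = 4862 · 38/11 = 16796.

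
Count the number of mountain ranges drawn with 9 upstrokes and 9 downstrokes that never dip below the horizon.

4862

Dyck paths of semilength n (length 2n) are counted by C_n; here n = 9.
C_9 = C(18,9)/10 = 48620/10 = 4862.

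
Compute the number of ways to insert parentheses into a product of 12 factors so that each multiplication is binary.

58786

Ways to associate a product of 12 factors correspond to binary trees on 12 leaves, so the count is C_11.
C_11 = C_10 · 2(2·10+1)/(10+2) = 16796 · 42/12 = 58786.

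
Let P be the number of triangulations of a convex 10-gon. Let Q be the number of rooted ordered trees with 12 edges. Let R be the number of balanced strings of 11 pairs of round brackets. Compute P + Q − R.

150656

The number of triangulations of a 10-gon is the Catalan number C_8 (index = sides − 2). So P = C_8 = 1430.
Rooted ordered trees with n edges are counted by C_n; here n = 12. So Q = C_12 = 208012.
With 11 pairs the number of balanced bracket strings is the Catalan number C_11. So R = C_11 = 58786.
P + Q − R = 1430 + 208012 − 58786 = 150656.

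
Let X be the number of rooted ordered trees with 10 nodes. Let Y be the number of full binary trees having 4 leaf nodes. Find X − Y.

Rooted ordered (plane) trees on m nodes have m−1 edges and are counted by C_{m−1}; m = 10 gives C_9. So X = C_9 = 4862.
A full binary tree with L leaves has L−1 internal nodes and is counted by C_{L−1}; L = 4 gives C_3. So Y = C_3 = 5.
X − Y = 4862 − 5 = 4857.

4857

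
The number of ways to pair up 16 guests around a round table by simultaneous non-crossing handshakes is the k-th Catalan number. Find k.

8

With 16 = 2·8 people, non-crossing handshake pairings are non-crossing perfect matchings on a circle, counted by C_8.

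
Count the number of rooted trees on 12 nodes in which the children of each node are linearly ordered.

58786

A rooted plane tree on 12 nodes has 11 edges, and such trees are counted by C_11.
C_11 = 58786.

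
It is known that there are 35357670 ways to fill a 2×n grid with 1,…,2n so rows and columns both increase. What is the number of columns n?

16

Standard Young tableaux of shape 2×n are counted by C_n. Since C_16 = 35357670, the index is 16.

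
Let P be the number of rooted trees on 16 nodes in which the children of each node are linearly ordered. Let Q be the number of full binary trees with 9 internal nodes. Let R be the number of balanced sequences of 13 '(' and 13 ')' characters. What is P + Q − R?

Rooted ordered (plane) trees on m nodes have m−1 edges and are counted by C_{m−1}; m = 16 gives C_15. So P = C_15 = 9694845.
The number of full binary trees on 9 internal nodes is the Catalan number C_9. So Q = C_9 = 4862.
A balanced arrangement of 13 bracket pairs is a Dyck word of semilength 13, so the count is C_13. So R = C_13 = 742900.
P + Q − R = 9694845 + 4862 − 742900 = 8956807.

8956807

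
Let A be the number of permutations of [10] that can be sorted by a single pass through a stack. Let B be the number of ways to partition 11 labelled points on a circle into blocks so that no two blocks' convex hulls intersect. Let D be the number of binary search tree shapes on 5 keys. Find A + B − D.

75540

Stack-sortable permutations are exactly the 231-avoiding ones, counted by C_n; here n = 10. So A = C_10 = 16796.
Non-crossing partitions of an n-element set are counted by C_n; here n = 11. So B = C_11 = 58786.
There are C_n binary search tree shapes on n keys; with n = 5 that is C_5. So D = C_5 = 42.
A + B − D = 16796 + 58786 − 42 = 75540.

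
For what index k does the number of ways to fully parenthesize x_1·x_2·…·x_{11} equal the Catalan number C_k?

10

Parenthesizations of m factors correspond to full binary trees with m leaves, counted by C_{m−1}; m = 11 gives C_10.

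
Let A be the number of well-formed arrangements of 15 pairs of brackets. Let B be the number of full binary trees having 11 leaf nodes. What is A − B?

With 15 pairs the number of balanced bracket strings is the Catalan number C_15. So A = C_15 = 9694845.
Full binary trees with 11 leaves have 11−1 = 10 internal nodes, so there are C_10 of them. So B = C_10 = 16796.
A − B = 9694845 − 16796 = 9678049.

9678049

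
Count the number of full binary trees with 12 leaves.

Full binary trees with 12 leaves have 12−1 = 11 internal nodes, so there are C_11 of them.
C_11 = 58786.

58786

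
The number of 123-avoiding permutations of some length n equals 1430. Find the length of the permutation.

Permutations of [n] avoiding a fixed length-3 pattern are counted by C_n, and C_8 = 1430.

8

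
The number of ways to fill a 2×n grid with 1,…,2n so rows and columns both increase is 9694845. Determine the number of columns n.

Standard Young tableaux of shape 2×n are counted by C_n; 9694845 = C_15.

15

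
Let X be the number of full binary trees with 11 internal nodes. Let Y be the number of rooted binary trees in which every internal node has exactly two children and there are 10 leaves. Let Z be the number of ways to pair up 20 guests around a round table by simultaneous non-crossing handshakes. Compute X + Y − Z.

46852

Full binary trees with n internal nodes are counted by C_n; here n = 11. So X = C_11 = 58786.
A full binary tree with L leaves has L−1 internal nodes and is counted by C_{L−1}; L = 10 gives C_9. So Y = C_9 = 4862.
Non-crossing handshake pairings of 2n people are counted by C_n; 20 people gives n = 10. So Z = C_10 = 16796.
X + Y − Z = 58786 + 4862 − 16796 = 46852.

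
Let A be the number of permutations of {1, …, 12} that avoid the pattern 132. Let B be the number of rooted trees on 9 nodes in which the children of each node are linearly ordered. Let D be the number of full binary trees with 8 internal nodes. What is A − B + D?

208012

For any fixed pattern of length 3, the pattern-avoiding permutations of [12] number C_12. So A = C_12 = 208012.
Rooted ordered (plane) trees on m nodes have m−1 edges and are counted by C_{m−1}; m = 9 gives C_8. So B = C_8 = 1430.
The number of full binary trees on 8 internal nodes is the Catalan number C_8. So D = C_8 = 1430.
A − B + D = 208012 − 1430 + 1430 = 208012.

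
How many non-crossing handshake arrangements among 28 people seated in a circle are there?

2674440

Non-crossing handshake pairings of 2n people are counted by C_n; 28 people gives n = 14.
C_14 = 2674440.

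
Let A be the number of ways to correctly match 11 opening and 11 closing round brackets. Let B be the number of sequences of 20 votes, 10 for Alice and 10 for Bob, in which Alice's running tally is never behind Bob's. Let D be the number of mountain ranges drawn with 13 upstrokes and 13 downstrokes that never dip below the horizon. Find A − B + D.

784890

A balanced arrangement of 11 bracket pairs is a Dyck word of semilength 11, so the count is C_11. So A = C_11 = 58786.
Ballot sequences with n votes each where one side never trails are Dyck words, counted by C_n; here n = 10. So B = C_10 = 16796.
Paths of 13 up- and 13 down-steps that never dip below the axis are Dyck paths; their count is C_13. So D = C_13 = 742900.
A − B + D = 58786 − 16796 + 742900 = 784890.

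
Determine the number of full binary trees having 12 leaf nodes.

58786

Full binary trees with 12 leaves have 12−1 = 11 internal nodes, so there are C_11 of them.
C_11 = C(22,11)/12 = 705432/12 = 58786.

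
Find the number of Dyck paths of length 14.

429

Paths of 7 up- and 7 down-steps that never dip below the axis are Dyck paths; their count is C_7.
C_7 = 429.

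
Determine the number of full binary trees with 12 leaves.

58786

Full binary trees with 12 leaves have 12−1 = 11 internal nodes, so there are C_11 of them.
C_11 = C_10 · 2(2·10+1)/(10+2) = 16796 · 42/12 = 58786.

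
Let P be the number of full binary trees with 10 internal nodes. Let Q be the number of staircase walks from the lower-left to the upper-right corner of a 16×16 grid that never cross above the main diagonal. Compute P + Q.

Full binary trees with n internal nodes are counted by C_n; here n = 10. So P = C_10 = 16796.
Monotone paths in an n×n grid that stay weakly below the diagonal are counted by C_n; here n = 16. So Q = C_16 = 35357670.
P + Q = 16796 + 35357670 = 35374466.

35374466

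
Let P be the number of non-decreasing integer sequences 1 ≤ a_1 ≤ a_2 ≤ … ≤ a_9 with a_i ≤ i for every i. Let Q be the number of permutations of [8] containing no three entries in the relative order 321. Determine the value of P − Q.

3432

Such sub-staircase sequences of length n are counted by C_n; here n = 9. So P = C_9 = 4862.
Permutations of [n] avoiding any single length-3 pattern are counted by C_n; here n = 8. So Q = C_8 = 1430.
P − Q = 4862 − 1430 = 3432.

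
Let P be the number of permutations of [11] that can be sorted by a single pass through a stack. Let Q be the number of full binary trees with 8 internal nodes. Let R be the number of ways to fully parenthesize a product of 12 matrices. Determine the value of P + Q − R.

By Knuth's characterisation, the stack-sortable permutations of length 11 are the 231-avoiders, numbering C_11. So P = C_11 = 58786.
Full binary trees with n internal nodes are counted by C_n; here n = 8. So Q = C_8 = 1430.
Ways to associate a product of 12 factors correspond to binary trees on 12 leaves, so the count is C_11. So R = C_11 = 58786.
P + Q − R = 58786 + 1430 − 58786 = 1430.

1430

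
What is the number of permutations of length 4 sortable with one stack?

Stack-sortable permutations are exactly the 231-avoiding ones, counted by C_n; here n = 4.
C_4 = C(8,4)/5 = 70/5 = 14.

14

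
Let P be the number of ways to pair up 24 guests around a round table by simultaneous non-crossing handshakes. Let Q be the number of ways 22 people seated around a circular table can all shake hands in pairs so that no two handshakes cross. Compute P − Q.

Non-crossing handshake pairings of 2n people are counted by C_n; 24 people gives n = 12. So P = C_12 = 208012.
With 22 = 2·11 people, non-crossing handshake pairings are non-crossing perfect matchings on a circle, counted by C_11. So Q = C_11 = 58786.
P − Q = 208012 − 58786 = 149226.

149226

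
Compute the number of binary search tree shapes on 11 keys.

58786

Rooted binary trees with 11 nodes (each child slot possibly empty) number C_11.
C_11 = C(22,11)/12 = 705432/12 = 58786.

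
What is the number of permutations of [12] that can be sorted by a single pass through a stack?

By Knuth's characterisation, the stack-sortable permutations of length 12 are the 231-avoiders, numbering C_12.
C_12 = C_11 · 2(2·11+1)/(11+2) = 58786 · 46/13 = 208012.

208012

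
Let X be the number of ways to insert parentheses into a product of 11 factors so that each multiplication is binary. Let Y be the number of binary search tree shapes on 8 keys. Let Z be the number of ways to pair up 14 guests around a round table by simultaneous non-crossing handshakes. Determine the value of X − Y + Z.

Bracketing 11 factors into binary products is counted by C_{11−1} = C_10. So X = C_10 = 16796.
There are C_n binary search tree shapes on n keys; with n = 8 that is C_8. So Y = C_8 = 1430.
With 14 = 2·7 people, non-crossing handshake pairings are non-crossing perfect matchings on a circle, counted by C_7. So Z = C_7 = 429.
X − Y + Z = 16796 − 1430 + 429 = 15795.

15795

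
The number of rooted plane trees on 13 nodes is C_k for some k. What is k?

Rooted ordered (plane) trees on m nodes have m−1 edges and are counted by C_{m−1}; m = 13 gives C_12.

12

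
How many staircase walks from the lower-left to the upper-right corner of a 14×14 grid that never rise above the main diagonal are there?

Sub-diagonal monotone paths from (0,0) to (14,14) biject with Dyck paths of semilength 14, giving C_14.
C_14 = C(28,14)/15 = 40116600/15 = 2674440.

2674440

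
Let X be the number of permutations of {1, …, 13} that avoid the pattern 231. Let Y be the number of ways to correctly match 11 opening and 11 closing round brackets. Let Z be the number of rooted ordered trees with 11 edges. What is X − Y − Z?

For any fixed pattern of length 3, the pattern-avoiding permutations of [13] number C_13. So X = C_13 = 742900.
Balanced strings of n pairs of brackets are counted by C_n; here n = 11. So Y = C_11 = 58786.
A rooted plane tree with 11 edges has 12 nodes, and the count is C_11. So Z = C_11 = 58786.
X − Y − Z = 742900 − 58786 − 58786 = 625328.

625328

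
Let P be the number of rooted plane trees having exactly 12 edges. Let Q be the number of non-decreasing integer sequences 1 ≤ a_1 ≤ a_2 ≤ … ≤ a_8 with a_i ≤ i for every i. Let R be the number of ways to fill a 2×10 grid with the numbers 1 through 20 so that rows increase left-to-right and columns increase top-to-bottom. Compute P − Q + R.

A rooted plane tree with 12 edges has 13 nodes, and the count is C_12. So P = C_12 = 208012.
Weakly increasing sequences with a_i ≤ i biject with Dyck paths of semilength 8, so there are C_8. So Q = C_8 = 1430.
Standard Young tableaux of shape 2×n are counted by C_n; here n = 10. So R = C_10 = 16796.
P − Q + R = 208012 − 1430 + 16796 = 223378.

223378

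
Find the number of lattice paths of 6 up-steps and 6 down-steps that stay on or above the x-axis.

Dyck paths of semilength n (length 2n) are counted by C_n; here n = 6.
C_6 = C(12,6)/7 = 924/7 = 132.

132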